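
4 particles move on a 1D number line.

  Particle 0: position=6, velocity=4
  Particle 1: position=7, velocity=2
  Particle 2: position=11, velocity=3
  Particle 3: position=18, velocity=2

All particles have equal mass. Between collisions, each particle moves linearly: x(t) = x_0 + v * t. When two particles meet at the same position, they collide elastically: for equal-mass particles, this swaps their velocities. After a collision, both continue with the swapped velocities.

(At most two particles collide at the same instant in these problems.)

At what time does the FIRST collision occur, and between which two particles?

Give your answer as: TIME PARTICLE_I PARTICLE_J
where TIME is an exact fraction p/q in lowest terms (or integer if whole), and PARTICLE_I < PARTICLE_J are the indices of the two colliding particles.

Pair (0,1): pos 6,7 vel 4,2 -> gap=1, closing at 2/unit, collide at t=1/2
Pair (1,2): pos 7,11 vel 2,3 -> not approaching (rel speed -1 <= 0)
Pair (2,3): pos 11,18 vel 3,2 -> gap=7, closing at 1/unit, collide at t=7
Earliest collision: t=1/2 between 0 and 1

Answer: 1/2 0 1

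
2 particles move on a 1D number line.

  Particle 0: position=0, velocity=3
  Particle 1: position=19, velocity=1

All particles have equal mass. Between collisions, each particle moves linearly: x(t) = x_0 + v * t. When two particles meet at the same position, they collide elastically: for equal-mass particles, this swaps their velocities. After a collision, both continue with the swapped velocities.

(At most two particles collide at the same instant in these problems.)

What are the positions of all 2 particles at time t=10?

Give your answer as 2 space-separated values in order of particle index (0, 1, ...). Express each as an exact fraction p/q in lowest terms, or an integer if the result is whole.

Collision at t=19/2: particles 0 and 1 swap velocities; positions: p0=57/2 p1=57/2; velocities now: v0=1 v1=3
Advance to t=10 (no further collisions before then); velocities: v0=1 v1=3; positions = 29 30

Answer: 29 30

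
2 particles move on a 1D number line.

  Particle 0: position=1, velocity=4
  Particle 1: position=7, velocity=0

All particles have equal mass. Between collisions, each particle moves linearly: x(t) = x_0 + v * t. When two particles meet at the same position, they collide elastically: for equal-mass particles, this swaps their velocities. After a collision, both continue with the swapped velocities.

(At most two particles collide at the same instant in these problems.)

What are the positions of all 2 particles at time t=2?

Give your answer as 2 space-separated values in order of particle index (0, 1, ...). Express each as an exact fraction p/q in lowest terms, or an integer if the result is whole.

Collision at t=3/2: particles 0 and 1 swap velocities; positions: p0=7 p1=7; velocities now: v0=0 v1=4
Advance to t=2 (no further collisions before then); velocities: v0=0 v1=4; positions = 7 9

Answer: 7 9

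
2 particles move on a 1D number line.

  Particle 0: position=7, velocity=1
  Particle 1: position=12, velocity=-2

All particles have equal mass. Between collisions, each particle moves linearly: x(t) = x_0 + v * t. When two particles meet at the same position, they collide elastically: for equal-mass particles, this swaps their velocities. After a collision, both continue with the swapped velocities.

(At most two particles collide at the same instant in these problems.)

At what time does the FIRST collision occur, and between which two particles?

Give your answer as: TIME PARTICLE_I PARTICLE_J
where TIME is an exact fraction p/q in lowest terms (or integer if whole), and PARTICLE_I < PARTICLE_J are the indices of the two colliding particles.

Answer: 5/3 0 1

Derivation:
Pair (0,1): pos 7,12 vel 1,-2 -> gap=5, closing at 3/unit, collide at t=5/3
Earliest collision: t=5/3 between 0 and 1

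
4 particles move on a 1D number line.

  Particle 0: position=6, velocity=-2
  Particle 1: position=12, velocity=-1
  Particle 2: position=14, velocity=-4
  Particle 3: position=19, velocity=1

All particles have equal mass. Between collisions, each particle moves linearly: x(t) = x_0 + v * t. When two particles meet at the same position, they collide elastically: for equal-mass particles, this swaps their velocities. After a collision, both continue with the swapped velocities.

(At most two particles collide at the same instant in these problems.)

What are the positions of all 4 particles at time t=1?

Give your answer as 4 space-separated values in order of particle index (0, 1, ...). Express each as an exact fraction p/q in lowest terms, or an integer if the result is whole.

Answer: 4 10 11 20

Derivation:
Collision at t=2/3: particles 1 and 2 swap velocities; positions: p0=14/3 p1=34/3 p2=34/3 p3=59/3; velocities now: v0=-2 v1=-4 v2=-1 v3=1
Advance to t=1 (no further collisions before then); velocities: v0=-2 v1=-4 v2=-1 v3=1; positions = 4 10 11 20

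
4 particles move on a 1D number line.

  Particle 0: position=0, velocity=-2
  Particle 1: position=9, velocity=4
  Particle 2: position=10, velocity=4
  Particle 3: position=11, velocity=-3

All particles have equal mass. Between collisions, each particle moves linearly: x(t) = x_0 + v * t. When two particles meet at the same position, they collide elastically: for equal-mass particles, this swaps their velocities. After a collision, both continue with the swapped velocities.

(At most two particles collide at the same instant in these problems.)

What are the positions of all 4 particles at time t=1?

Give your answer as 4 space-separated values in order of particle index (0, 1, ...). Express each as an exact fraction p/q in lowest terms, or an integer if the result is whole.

Answer: -2 8 13 14

Derivation:
Collision at t=1/7: particles 2 and 3 swap velocities; positions: p0=-2/7 p1=67/7 p2=74/7 p3=74/7; velocities now: v0=-2 v1=4 v2=-3 v3=4
Collision at t=2/7: particles 1 and 2 swap velocities; positions: p0=-4/7 p1=71/7 p2=71/7 p3=78/7; velocities now: v0=-2 v1=-3 v2=4 v3=4
Advance to t=1 (no further collisions before then); velocities: v0=-2 v1=-3 v2=4 v3=4; positions = -2 8 13 14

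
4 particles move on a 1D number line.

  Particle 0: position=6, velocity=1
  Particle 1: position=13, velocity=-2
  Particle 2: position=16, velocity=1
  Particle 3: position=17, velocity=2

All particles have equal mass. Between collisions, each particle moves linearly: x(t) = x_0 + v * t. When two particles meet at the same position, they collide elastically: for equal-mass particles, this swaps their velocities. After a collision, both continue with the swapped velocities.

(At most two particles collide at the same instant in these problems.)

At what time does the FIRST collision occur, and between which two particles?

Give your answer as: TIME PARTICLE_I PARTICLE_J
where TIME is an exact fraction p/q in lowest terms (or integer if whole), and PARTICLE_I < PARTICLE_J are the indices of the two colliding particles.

Pair (0,1): pos 6,13 vel 1,-2 -> gap=7, closing at 3/unit, collide at t=7/3
Pair (1,2): pos 13,16 vel -2,1 -> not approaching (rel speed -3 <= 0)
Pair (2,3): pos 16,17 vel 1,2 -> not approaching (rel speed -1 <= 0)
Earliest collision: t=7/3 between 0 and 1

Answer: 7/3 0 1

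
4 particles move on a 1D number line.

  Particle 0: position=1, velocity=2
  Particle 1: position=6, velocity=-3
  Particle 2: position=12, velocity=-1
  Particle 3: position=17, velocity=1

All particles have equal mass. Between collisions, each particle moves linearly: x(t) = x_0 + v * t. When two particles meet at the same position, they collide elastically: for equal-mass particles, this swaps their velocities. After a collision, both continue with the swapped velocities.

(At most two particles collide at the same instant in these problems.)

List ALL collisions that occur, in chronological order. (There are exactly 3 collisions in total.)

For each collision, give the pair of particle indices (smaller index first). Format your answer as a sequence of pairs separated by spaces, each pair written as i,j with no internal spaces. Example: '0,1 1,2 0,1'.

Answer: 0,1 1,2 2,3

Derivation:
Collision at t=1: particles 0 and 1 swap velocities; positions: p0=3 p1=3 p2=11 p3=18; velocities now: v0=-3 v1=2 v2=-1 v3=1
Collision at t=11/3: particles 1 and 2 swap velocities; positions: p0=-5 p1=25/3 p2=25/3 p3=62/3; velocities now: v0=-3 v1=-1 v2=2 v3=1
Collision at t=16: particles 2 and 3 swap velocities; positions: p0=-42 p1=-4 p2=33 p3=33; velocities now: v0=-3 v1=-1 v2=1 v3=2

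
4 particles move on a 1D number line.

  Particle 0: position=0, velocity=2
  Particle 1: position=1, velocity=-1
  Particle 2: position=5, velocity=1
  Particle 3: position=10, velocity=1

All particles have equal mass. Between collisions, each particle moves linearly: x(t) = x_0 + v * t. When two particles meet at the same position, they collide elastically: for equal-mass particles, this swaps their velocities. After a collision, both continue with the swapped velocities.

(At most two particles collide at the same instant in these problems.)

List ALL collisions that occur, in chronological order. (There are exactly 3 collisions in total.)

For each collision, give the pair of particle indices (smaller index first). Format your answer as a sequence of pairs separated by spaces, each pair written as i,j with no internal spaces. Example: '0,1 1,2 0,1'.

Collision at t=1/3: particles 0 and 1 swap velocities; positions: p0=2/3 p1=2/3 p2=16/3 p3=31/3; velocities now: v0=-1 v1=2 v2=1 v3=1
Collision at t=5: particles 1 and 2 swap velocities; positions: p0=-4 p1=10 p2=10 p3=15; velocities now: v0=-1 v1=1 v2=2 v3=1
Collision at t=10: particles 2 and 3 swap velocities; positions: p0=-9 p1=15 p2=20 p3=20; velocities now: v0=-1 v1=1 v2=1 v3=2

Answer: 0,1 1,2 2,3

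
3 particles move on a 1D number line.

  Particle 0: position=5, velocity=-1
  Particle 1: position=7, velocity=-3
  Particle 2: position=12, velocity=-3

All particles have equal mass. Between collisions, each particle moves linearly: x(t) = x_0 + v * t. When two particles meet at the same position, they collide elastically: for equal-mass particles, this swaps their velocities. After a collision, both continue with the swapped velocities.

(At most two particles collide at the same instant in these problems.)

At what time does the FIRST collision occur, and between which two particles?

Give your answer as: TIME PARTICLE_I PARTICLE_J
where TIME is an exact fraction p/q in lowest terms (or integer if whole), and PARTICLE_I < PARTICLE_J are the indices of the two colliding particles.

Answer: 1 0 1

Derivation:
Pair (0,1): pos 5,7 vel -1,-3 -> gap=2, closing at 2/unit, collide at t=1
Pair (1,2): pos 7,12 vel -3,-3 -> not approaching (rel speed 0 <= 0)
Earliest collision: t=1 between 0 and 1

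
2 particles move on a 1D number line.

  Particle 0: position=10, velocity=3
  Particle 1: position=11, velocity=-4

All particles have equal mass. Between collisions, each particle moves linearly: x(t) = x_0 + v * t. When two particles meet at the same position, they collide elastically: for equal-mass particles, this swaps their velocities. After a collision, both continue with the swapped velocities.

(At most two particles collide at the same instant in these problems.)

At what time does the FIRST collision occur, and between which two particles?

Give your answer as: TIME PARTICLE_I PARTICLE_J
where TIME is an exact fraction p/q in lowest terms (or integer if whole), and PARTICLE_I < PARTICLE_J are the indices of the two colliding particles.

Answer: 1/7 0 1

Derivation:
Pair (0,1): pos 10,11 vel 3,-4 -> gap=1, closing at 7/unit, collide at t=1/7
Earliest collision: t=1/7 between 0 and 1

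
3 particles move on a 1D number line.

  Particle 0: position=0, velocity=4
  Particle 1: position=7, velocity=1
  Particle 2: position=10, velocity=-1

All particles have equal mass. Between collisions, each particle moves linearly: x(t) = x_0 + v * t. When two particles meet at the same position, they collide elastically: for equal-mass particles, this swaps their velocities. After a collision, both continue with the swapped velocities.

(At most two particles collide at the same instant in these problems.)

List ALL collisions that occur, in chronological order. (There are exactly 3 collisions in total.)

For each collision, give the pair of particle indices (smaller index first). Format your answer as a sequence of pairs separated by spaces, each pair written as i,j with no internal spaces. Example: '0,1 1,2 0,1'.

Answer: 1,2 0,1 1,2

Derivation:
Collision at t=3/2: particles 1 and 2 swap velocities; positions: p0=6 p1=17/2 p2=17/2; velocities now: v0=4 v1=-1 v2=1
Collision at t=2: particles 0 and 1 swap velocities; positions: p0=8 p1=8 p2=9; velocities now: v0=-1 v1=4 v2=1
Collision at t=7/3: particles 1 and 2 swap velocities; positions: p0=23/3 p1=28/3 p2=28/3; velocities now: v0=-1 v1=1 v2=4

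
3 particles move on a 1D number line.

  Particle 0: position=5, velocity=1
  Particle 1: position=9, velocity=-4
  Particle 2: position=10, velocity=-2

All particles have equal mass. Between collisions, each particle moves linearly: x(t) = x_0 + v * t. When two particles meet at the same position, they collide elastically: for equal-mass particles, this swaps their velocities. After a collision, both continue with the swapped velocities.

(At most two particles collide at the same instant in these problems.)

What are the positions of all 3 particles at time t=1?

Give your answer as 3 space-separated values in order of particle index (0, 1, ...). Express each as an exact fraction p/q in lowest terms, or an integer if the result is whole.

Collision at t=4/5: particles 0 and 1 swap velocities; positions: p0=29/5 p1=29/5 p2=42/5; velocities now: v0=-4 v1=1 v2=-2
Advance to t=1 (no further collisions before then); velocities: v0=-4 v1=1 v2=-2; positions = 5 6 8

Answer: 5 6 8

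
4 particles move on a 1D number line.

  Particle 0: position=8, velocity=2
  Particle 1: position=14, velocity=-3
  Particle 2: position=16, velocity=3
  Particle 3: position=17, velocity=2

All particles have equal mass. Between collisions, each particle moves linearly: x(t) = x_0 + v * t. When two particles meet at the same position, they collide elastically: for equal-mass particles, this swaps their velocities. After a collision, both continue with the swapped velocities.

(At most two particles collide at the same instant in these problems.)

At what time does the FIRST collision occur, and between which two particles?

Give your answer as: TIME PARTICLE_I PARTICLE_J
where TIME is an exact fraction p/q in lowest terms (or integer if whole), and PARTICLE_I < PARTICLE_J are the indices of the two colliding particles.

Answer: 1 2 3

Derivation:
Pair (0,1): pos 8,14 vel 2,-3 -> gap=6, closing at 5/unit, collide at t=6/5
Pair (1,2): pos 14,16 vel -3,3 -> not approaching (rel speed -6 <= 0)
Pair (2,3): pos 16,17 vel 3,2 -> gap=1, closing at 1/unit, collide at t=1
Earliest collision: t=1 between 2 and 3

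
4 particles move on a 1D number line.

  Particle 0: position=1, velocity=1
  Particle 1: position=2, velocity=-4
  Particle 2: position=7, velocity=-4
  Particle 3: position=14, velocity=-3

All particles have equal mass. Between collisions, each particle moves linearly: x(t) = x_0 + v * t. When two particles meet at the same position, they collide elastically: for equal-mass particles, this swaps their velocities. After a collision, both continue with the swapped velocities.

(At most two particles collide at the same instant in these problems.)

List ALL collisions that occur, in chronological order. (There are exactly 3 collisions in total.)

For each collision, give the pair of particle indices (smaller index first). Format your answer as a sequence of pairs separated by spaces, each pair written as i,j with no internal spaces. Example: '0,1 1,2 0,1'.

Answer: 0,1 1,2 2,3

Derivation:
Collision at t=1/5: particles 0 and 1 swap velocities; positions: p0=6/5 p1=6/5 p2=31/5 p3=67/5; velocities now: v0=-4 v1=1 v2=-4 v3=-3
Collision at t=6/5: particles 1 and 2 swap velocities; positions: p0=-14/5 p1=11/5 p2=11/5 p3=52/5; velocities now: v0=-4 v1=-4 v2=1 v3=-3
Collision at t=13/4: particles 2 and 3 swap velocities; positions: p0=-11 p1=-6 p2=17/4 p3=17/4; velocities now: v0=-4 v1=-4 v2=-3 v3=1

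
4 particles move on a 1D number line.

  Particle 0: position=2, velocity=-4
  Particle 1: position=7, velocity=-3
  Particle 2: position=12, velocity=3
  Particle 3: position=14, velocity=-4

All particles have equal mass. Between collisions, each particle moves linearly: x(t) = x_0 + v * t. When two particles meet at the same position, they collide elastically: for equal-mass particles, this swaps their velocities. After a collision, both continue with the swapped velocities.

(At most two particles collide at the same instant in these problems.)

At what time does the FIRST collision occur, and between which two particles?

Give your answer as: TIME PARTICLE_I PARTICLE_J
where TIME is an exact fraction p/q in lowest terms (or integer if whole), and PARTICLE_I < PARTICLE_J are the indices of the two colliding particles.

Pair (0,1): pos 2,7 vel -4,-3 -> not approaching (rel speed -1 <= 0)
Pair (1,2): pos 7,12 vel -3,3 -> not approaching (rel speed -6 <= 0)
Pair (2,3): pos 12,14 vel 3,-4 -> gap=2, closing at 7/unit, collide at t=2/7
Earliest collision: t=2/7 between 2 and 3

Answer: 2/7 2 3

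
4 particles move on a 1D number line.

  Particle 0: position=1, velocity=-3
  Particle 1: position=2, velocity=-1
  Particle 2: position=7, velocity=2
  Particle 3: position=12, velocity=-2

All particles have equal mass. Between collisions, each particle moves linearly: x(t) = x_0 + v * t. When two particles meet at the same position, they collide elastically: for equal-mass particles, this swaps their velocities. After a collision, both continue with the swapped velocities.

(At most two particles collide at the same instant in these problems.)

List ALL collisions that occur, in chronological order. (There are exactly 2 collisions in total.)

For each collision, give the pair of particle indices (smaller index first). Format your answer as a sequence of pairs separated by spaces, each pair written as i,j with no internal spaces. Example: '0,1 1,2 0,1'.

Collision at t=5/4: particles 2 and 3 swap velocities; positions: p0=-11/4 p1=3/4 p2=19/2 p3=19/2; velocities now: v0=-3 v1=-1 v2=-2 v3=2
Collision at t=10: particles 1 and 2 swap velocities; positions: p0=-29 p1=-8 p2=-8 p3=27; velocities now: v0=-3 v1=-2 v2=-1 v3=2

Answer: 2,3 1,2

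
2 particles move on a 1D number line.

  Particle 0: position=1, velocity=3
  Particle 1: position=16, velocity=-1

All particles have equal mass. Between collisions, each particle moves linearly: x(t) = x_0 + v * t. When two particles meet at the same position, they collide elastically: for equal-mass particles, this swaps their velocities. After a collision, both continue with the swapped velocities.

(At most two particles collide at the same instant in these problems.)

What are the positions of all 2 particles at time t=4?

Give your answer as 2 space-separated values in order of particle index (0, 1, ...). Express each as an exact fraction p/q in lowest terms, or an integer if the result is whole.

Collision at t=15/4: particles 0 and 1 swap velocities; positions: p0=49/4 p1=49/4; velocities now: v0=-1 v1=3
Advance to t=4 (no further collisions before then); velocities: v0=-1 v1=3; positions = 12 13

Answer: 12 13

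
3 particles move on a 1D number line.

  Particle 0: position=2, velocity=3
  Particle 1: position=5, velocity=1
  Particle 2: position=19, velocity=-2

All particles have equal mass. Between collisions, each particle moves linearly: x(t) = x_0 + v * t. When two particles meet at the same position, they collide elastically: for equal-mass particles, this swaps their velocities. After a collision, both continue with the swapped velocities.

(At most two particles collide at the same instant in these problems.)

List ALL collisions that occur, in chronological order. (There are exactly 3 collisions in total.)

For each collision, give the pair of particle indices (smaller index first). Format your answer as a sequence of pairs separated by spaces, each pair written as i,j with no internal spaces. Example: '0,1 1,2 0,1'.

Answer: 0,1 1,2 0,1

Derivation:
Collision at t=3/2: particles 0 and 1 swap velocities; positions: p0=13/2 p1=13/2 p2=16; velocities now: v0=1 v1=3 v2=-2
Collision at t=17/5: particles 1 and 2 swap velocities; positions: p0=42/5 p1=61/5 p2=61/5; velocities now: v0=1 v1=-2 v2=3
Collision at t=14/3: particles 0 and 1 swap velocities; positions: p0=29/3 p1=29/3 p2=16; velocities now: v0=-2 v1=1 v2=3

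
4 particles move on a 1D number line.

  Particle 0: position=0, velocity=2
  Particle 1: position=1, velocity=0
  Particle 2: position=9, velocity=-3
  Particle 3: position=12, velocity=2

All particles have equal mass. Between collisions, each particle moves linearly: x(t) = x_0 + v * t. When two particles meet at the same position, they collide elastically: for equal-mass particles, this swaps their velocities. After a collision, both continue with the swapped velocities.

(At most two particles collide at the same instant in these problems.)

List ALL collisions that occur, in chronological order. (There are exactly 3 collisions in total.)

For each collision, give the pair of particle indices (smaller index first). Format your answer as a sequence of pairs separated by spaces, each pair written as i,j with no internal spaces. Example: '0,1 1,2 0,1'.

Collision at t=1/2: particles 0 and 1 swap velocities; positions: p0=1 p1=1 p2=15/2 p3=13; velocities now: v0=0 v1=2 v2=-3 v3=2
Collision at t=9/5: particles 1 and 2 swap velocities; positions: p0=1 p1=18/5 p2=18/5 p3=78/5; velocities now: v0=0 v1=-3 v2=2 v3=2
Collision at t=8/3: particles 0 and 1 swap velocities; positions: p0=1 p1=1 p2=16/3 p3=52/3; velocities now: v0=-3 v1=0 v2=2 v3=2

Answer: 0,1 1,2 0,1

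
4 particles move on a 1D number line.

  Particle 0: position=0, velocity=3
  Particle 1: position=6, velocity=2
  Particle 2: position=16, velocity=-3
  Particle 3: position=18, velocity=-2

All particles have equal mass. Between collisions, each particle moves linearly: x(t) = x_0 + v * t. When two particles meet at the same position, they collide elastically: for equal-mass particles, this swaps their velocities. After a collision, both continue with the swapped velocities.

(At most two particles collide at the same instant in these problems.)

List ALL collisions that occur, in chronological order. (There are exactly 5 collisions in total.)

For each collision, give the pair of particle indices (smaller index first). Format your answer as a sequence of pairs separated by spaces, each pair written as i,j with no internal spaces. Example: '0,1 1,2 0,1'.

Answer: 1,2 0,1 2,3 1,2 2,3

Derivation:
Collision at t=2: particles 1 and 2 swap velocities; positions: p0=6 p1=10 p2=10 p3=14; velocities now: v0=3 v1=-3 v2=2 v3=-2
Collision at t=8/3: particles 0 and 1 swap velocities; positions: p0=8 p1=8 p2=34/3 p3=38/3; velocities now: v0=-3 v1=3 v2=2 v3=-2
Collision at t=3: particles 2 and 3 swap velocities; positions: p0=7 p1=9 p2=12 p3=12; velocities now: v0=-3 v1=3 v2=-2 v3=2
Collision at t=18/5: particles 1 and 2 swap velocities; positions: p0=26/5 p1=54/5 p2=54/5 p3=66/5; velocities now: v0=-3 v1=-2 v2=3 v3=2
Collision at t=6: particles 2 and 3 swap velocities; positions: p0=-2 p1=6 p2=18 p3=18; velocities now: v0=-3 v1=-2 v2=2 v3=3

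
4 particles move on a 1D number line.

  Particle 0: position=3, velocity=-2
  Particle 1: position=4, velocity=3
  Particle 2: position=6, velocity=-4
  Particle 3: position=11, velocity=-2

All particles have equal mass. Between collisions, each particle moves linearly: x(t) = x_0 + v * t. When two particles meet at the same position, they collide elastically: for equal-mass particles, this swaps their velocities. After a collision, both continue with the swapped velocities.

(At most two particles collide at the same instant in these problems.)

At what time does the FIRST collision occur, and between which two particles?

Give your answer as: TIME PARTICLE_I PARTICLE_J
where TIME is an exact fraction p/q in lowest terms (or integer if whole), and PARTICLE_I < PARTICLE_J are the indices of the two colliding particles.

Answer: 2/7 1 2

Derivation:
Pair (0,1): pos 3,4 vel -2,3 -> not approaching (rel speed -5 <= 0)
Pair (1,2): pos 4,6 vel 3,-4 -> gap=2, closing at 7/unit, collide at t=2/7
Pair (2,3): pos 6,11 vel -4,-2 -> not approaching (rel speed -2 <= 0)
Earliest collision: t=2/7 between 1 and 2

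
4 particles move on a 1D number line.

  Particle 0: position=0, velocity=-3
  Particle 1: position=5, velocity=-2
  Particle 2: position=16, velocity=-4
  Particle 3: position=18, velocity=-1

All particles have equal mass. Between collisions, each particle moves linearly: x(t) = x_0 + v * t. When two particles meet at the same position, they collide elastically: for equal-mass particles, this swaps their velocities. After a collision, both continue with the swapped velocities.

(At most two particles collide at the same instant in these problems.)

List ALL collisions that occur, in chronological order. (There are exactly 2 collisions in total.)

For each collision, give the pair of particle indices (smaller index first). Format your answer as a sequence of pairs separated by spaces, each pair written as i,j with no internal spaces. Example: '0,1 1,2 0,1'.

Answer: 1,2 0,1

Derivation:
Collision at t=11/2: particles 1 and 2 swap velocities; positions: p0=-33/2 p1=-6 p2=-6 p3=25/2; velocities now: v0=-3 v1=-4 v2=-2 v3=-1
Collision at t=16: particles 0 and 1 swap velocities; positions: p0=-48 p1=-48 p2=-27 p3=2; velocities now: v0=-4 v1=-3 v2=-2 v3=-1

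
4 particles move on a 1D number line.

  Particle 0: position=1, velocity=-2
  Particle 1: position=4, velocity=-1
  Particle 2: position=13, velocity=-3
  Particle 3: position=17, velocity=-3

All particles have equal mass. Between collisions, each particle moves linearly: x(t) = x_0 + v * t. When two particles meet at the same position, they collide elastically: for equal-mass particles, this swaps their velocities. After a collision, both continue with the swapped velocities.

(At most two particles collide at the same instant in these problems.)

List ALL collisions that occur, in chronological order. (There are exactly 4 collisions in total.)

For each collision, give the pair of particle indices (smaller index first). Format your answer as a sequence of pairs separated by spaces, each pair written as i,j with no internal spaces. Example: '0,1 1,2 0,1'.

Collision at t=9/2: particles 1 and 2 swap velocities; positions: p0=-8 p1=-1/2 p2=-1/2 p3=7/2; velocities now: v0=-2 v1=-3 v2=-1 v3=-3
Collision at t=13/2: particles 2 and 3 swap velocities; positions: p0=-12 p1=-13/2 p2=-5/2 p3=-5/2; velocities now: v0=-2 v1=-3 v2=-3 v3=-1
Collision at t=12: particles 0 and 1 swap velocities; positions: p0=-23 p1=-23 p2=-19 p3=-8; velocities now: v0=-3 v1=-2 v2=-3 v3=-1
Collision at t=16: particles 1 and 2 swap velocities; positions: p0=-35 p1=-31 p2=-31 p3=-12; velocities now: v0=-3 v1=-3 v2=-2 v3=-1

Answer: 1,2 2,3 0,1 1,2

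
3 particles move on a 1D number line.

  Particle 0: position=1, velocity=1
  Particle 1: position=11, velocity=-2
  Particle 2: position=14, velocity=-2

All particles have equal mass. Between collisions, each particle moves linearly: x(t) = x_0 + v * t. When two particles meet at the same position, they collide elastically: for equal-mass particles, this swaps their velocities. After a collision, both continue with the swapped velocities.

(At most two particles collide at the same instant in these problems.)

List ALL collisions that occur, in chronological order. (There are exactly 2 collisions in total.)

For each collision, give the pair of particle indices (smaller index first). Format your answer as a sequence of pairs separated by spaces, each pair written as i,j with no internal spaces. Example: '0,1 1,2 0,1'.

Collision at t=10/3: particles 0 and 1 swap velocities; positions: p0=13/3 p1=13/3 p2=22/3; velocities now: v0=-2 v1=1 v2=-2
Collision at t=13/3: particles 1 and 2 swap velocities; positions: p0=7/3 p1=16/3 p2=16/3; velocities now: v0=-2 v1=-2 v2=1

Answer: 0,1 1,2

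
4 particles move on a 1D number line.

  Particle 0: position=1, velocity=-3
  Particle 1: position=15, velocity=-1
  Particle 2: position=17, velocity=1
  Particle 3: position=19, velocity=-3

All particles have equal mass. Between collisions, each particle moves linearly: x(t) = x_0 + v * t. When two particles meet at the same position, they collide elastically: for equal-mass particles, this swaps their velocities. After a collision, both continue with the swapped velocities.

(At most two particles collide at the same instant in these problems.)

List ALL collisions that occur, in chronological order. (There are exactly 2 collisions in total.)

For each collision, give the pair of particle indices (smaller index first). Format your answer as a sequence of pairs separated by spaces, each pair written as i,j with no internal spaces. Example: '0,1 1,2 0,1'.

Collision at t=1/2: particles 2 and 3 swap velocities; positions: p0=-1/2 p1=29/2 p2=35/2 p3=35/2; velocities now: v0=-3 v1=-1 v2=-3 v3=1
Collision at t=2: particles 1 and 2 swap velocities; positions: p0=-5 p1=13 p2=13 p3=19; velocities now: v0=-3 v1=-3 v2=-1 v3=1

Answer: 2,3 1,2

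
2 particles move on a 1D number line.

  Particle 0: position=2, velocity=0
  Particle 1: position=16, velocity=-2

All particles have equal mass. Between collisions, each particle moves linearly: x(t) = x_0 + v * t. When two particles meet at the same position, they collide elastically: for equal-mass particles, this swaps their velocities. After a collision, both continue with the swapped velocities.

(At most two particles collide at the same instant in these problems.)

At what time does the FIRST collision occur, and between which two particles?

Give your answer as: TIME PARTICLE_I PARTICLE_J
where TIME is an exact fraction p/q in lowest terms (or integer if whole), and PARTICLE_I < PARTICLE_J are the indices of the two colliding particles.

Answer: 7 0 1

Derivation:
Pair (0,1): pos 2,16 vel 0,-2 -> gap=14, closing at 2/unit, collide at t=7
Earliest collision: t=7 between 0 and 1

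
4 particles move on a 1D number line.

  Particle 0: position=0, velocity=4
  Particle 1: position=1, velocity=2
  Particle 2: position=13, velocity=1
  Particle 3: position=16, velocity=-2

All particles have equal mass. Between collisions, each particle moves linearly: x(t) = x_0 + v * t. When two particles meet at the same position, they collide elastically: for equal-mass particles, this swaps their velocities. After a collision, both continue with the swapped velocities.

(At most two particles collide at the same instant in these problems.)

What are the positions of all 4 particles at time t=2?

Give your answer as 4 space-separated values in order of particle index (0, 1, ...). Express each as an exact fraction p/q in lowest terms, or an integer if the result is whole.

Collision at t=1/2: particles 0 and 1 swap velocities; positions: p0=2 p1=2 p2=27/2 p3=15; velocities now: v0=2 v1=4 v2=1 v3=-2
Collision at t=1: particles 2 and 3 swap velocities; positions: p0=3 p1=4 p2=14 p3=14; velocities now: v0=2 v1=4 v2=-2 v3=1
Advance to t=2 (no further collisions before then); velocities: v0=2 v1=4 v2=-2 v3=1; positions = 5 8 12 15

Answer: 5 8 12 15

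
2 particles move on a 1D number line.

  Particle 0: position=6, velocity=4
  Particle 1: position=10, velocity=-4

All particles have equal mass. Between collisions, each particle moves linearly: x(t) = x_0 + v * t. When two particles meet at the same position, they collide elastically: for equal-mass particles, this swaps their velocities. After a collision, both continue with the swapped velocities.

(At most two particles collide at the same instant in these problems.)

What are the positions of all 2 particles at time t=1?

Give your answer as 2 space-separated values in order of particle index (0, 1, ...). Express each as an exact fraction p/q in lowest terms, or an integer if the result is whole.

Collision at t=1/2: particles 0 and 1 swap velocities; positions: p0=8 p1=8; velocities now: v0=-4 v1=4
Advance to t=1 (no further collisions before then); velocities: v0=-4 v1=4; positions = 6 10

Answer: 6 10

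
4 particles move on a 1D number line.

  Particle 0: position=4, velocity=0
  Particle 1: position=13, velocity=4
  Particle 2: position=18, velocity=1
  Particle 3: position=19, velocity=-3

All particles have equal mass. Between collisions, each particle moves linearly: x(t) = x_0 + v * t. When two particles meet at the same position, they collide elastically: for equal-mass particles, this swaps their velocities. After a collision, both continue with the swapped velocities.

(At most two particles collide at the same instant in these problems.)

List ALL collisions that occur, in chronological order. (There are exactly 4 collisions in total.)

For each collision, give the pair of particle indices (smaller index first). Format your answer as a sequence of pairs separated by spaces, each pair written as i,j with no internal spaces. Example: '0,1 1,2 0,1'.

Collision at t=1/4: particles 2 and 3 swap velocities; positions: p0=4 p1=14 p2=73/4 p3=73/4; velocities now: v0=0 v1=4 v2=-3 v3=1
Collision at t=6/7: particles 1 and 2 swap velocities; positions: p0=4 p1=115/7 p2=115/7 p3=132/7; velocities now: v0=0 v1=-3 v2=4 v3=1
Collision at t=5/3: particles 2 and 3 swap velocities; positions: p0=4 p1=14 p2=59/3 p3=59/3; velocities now: v0=0 v1=-3 v2=1 v3=4
Collision at t=5: particles 0 and 1 swap velocities; positions: p0=4 p1=4 p2=23 p3=33; velocities now: v0=-3 v1=0 v2=1 v3=4

Answer: 2,3 1,2 2,3 0,1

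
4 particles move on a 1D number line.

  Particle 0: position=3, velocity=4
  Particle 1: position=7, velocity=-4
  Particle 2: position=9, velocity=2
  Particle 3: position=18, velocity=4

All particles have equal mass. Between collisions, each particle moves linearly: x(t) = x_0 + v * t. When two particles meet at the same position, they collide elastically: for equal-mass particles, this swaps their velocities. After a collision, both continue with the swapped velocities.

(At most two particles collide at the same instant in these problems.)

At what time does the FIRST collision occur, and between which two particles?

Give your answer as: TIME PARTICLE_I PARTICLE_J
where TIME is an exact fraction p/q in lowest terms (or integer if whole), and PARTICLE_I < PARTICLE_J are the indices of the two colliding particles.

Pair (0,1): pos 3,7 vel 4,-4 -> gap=4, closing at 8/unit, collide at t=1/2
Pair (1,2): pos 7,9 vel -4,2 -> not approaching (rel speed -6 <= 0)
Pair (2,3): pos 9,18 vel 2,4 -> not approaching (rel speed -2 <= 0)
Earliest collision: t=1/2 between 0 and 1

Answer: 1/2 0 1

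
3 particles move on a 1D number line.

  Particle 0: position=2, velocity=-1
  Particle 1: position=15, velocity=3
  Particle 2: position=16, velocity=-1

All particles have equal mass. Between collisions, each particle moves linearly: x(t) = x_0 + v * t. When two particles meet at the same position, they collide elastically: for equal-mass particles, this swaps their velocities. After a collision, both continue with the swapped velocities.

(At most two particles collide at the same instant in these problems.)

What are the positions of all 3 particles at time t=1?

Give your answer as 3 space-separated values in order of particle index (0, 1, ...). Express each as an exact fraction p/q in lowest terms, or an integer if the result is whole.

Collision at t=1/4: particles 1 and 2 swap velocities; positions: p0=7/4 p1=63/4 p2=63/4; velocities now: v0=-1 v1=-1 v2=3
Advance to t=1 (no further collisions before then); velocities: v0=-1 v1=-1 v2=3; positions = 1 15 18

Answer: 1 15 18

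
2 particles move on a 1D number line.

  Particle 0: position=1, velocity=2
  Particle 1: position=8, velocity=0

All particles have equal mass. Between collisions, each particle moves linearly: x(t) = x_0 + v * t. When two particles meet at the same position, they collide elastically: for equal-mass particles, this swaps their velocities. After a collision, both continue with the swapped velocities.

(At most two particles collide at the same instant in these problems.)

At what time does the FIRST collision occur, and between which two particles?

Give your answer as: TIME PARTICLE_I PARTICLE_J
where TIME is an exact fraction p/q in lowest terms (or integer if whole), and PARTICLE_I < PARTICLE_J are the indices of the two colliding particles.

Answer: 7/2 0 1

Derivation:
Pair (0,1): pos 1,8 vel 2,0 -> gap=7, closing at 2/unit, collide at t=7/2
Earliest collision: t=7/2 between 0 and 1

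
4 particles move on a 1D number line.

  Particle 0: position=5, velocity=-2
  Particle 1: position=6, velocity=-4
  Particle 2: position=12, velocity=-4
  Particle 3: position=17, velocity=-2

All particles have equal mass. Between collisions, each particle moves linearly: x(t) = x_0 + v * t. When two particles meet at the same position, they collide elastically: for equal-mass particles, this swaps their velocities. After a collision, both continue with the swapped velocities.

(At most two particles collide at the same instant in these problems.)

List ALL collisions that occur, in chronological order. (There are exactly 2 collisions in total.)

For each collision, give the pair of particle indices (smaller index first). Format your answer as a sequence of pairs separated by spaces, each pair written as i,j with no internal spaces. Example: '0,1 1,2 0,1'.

Collision at t=1/2: particles 0 and 1 swap velocities; positions: p0=4 p1=4 p2=10 p3=16; velocities now: v0=-4 v1=-2 v2=-4 v3=-2
Collision at t=7/2: particles 1 and 2 swap velocities; positions: p0=-8 p1=-2 p2=-2 p3=10; velocities now: v0=-4 v1=-4 v2=-2 v3=-2

Answer: 0,1 1,2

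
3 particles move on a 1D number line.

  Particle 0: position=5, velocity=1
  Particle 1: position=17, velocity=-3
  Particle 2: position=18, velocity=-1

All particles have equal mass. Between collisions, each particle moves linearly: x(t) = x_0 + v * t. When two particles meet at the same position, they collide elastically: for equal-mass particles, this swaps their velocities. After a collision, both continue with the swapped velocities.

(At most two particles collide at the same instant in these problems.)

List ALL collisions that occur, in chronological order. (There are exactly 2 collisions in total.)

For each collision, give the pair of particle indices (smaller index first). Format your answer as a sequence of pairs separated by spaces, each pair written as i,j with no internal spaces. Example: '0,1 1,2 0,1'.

Answer: 0,1 1,2

Derivation:
Collision at t=3: particles 0 and 1 swap velocities; positions: p0=8 p1=8 p2=15; velocities now: v0=-3 v1=1 v2=-1
Collision at t=13/2: particles 1 and 2 swap velocities; positions: p0=-5/2 p1=23/2 p2=23/2; velocities now: v0=-3 v1=-1 v2=1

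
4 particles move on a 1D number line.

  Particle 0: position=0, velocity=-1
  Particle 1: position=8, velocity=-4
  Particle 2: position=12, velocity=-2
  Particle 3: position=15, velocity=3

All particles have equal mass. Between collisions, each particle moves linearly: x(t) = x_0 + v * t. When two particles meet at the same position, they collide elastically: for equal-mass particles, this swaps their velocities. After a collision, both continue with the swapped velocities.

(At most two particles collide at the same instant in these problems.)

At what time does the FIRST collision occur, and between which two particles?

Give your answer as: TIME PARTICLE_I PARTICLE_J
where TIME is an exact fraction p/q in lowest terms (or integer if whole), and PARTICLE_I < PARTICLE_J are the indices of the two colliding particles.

Pair (0,1): pos 0,8 vel -1,-4 -> gap=8, closing at 3/unit, collide at t=8/3
Pair (1,2): pos 8,12 vel -4,-2 -> not approaching (rel speed -2 <= 0)
Pair (2,3): pos 12,15 vel -2,3 -> not approaching (rel speed -5 <= 0)
Earliest collision: t=8/3 between 0 and 1

Answer: 8/3 0 1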